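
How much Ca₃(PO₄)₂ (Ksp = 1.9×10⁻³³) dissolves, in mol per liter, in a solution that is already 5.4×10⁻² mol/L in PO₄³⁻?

2.9×10⁻¹¹ M

Ca₃(PO₄)₂(s) ⇌ 3 Ca²⁺(aq) + 2 PO₄³⁻(aq)
The solution already contains PO₄³⁻ at 5.4×10⁻² mol/L. Let s be the molar solubility of Ca₃(PO₄)₂.
[PO₄³⁻] ≈ 5.4×10⁻² mol/L (common ion dominates); [Ca²⁺] = 3s.
Ksp = [Ca²⁺]^3[PO₄³⁻]^2 = (3s)^3(5.4×10⁻²)^2
(3s)^3 = 1.9×10⁻³³ / (5.4×10⁻²)^2 = 6.5×10⁻³¹
s = 2.9×10⁻¹¹ mol/L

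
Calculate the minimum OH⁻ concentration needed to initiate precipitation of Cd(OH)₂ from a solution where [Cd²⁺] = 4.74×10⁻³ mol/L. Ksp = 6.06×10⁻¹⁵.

1.13×10⁻⁶ M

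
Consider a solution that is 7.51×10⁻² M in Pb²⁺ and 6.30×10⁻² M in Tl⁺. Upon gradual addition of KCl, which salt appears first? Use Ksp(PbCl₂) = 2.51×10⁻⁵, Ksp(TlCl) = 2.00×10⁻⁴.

TlCl

Each salt precipitates once Q = Ksp for that salt.
For PbCl₂: [Cl⁻] = (Ksp/[Pb²⁺])^(1/2) = 1.83×10⁻² M
For TlCl: [Cl⁻] = (Ksp/[Tl⁺]) = 3.17×10⁻³ M
The smaller threshold [Cl⁻] is reached first, so TlCl precipitates first.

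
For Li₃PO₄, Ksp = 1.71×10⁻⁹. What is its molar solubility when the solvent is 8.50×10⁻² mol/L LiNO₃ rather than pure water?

2.78×10⁻⁶ M

Li₃PO₄(s) ⇌ 3 Li⁺(aq) + PO₄³⁻(aq)
The solution already contains Li⁺ at 8.50×10⁻² mol/L. Let s be the molar solubility of Li₃PO₄.
[Li⁺] ≈ 8.50×10⁻² mol/L (common ion dominates); [PO₄³⁻] = s.
Ksp = [Li⁺]^3[PO₄³⁻] = (8.50×10⁻²)^3s
s = 1.71×10⁻⁹ / (8.50×10⁻²)^3 = 2.78×10⁻⁶
s = 2.78×10⁻⁶ mol/L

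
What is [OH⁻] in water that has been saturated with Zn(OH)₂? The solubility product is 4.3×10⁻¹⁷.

Zn(OH)₂(s) ⇌ Zn²⁺(aq) + 2 OH⁻(aq)
If s mol/L of Zn(OH)₂ dissolves, [Zn²⁺] = s and [OH⁻] = 2s.
Ksp = [Zn²⁺][OH⁻]^2 = s · (2s)^2 = 4s^3 = 4.3×10⁻¹⁷
s = 2.2×10⁻⁶ M
[OH⁻] = 2s = 4.4×10⁻⁶ M

4.4×10⁻⁶ M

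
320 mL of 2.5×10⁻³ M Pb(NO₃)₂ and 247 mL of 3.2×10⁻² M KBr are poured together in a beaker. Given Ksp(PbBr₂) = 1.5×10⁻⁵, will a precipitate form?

No

The combined volume is 567 mL.
[Pb²⁺] = (2.5×10⁻³)(320)/567 = 1.4×10⁻³ M
[Br⁻] = (3.2×10⁻²)(247)/567 = 1.4×10⁻² M
Q = [Pb²⁺][Br⁻]^2 = 2.7×10⁻⁷
Q < Ksp (2.7×10⁻⁷ vs 1.5×10⁻⁵); the solution remains unsaturated and no precipitate forms.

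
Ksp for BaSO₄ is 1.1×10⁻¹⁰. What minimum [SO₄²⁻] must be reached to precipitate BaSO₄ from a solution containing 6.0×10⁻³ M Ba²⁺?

1.8×10⁻⁸ M

A salt starts to precipitate once the ion product Q reaches its Ksp.
BaSO₄(s) ⇌ Ba²⁺(aq) + SO₄²⁻(aq)
Ksp = [Ba²⁺][SO₄²⁻] = [SO₄²⁻](6.0×10⁻³)
[SO₄²⁻] = 1.1×10⁻¹⁰ / (6.0×10⁻³) = 1.8×10⁻⁸
[SO₄²⁻] = 1.8×10⁻⁸ M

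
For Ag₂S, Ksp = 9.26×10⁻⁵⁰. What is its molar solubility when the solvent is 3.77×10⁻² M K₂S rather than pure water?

Ag₂S(s) ⇌ 2 Ag⁺(aq) + S²⁻(aq)
Let s be the solubility of Ag₂S here. The common ion gives [S²⁻] ≈ 3.77×10⁻² M, and [Ag⁺] = 2s.
Ksp = [Ag⁺]^2[S²⁻] = (2s)^2(3.77×10⁻²)
(2s)^2 = 9.26×10⁻⁵⁰ / (3.77×10⁻²) = 2.46×10⁻⁴⁸
s = 7.84×10⁻²⁵ M

7.84×10⁻²⁵ M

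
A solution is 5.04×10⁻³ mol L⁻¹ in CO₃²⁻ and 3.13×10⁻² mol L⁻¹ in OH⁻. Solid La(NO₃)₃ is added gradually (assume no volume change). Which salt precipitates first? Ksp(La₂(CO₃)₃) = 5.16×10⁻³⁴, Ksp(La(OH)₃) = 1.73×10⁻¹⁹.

La(OH)₃

Precipitation begins when Q = Ksp.
For La₂(CO₃)₃: [La³⁺] = (Ksp/[CO₃²⁻]^3)^(1/2) = 6.35×10⁻¹⁴ mol L⁻¹
For La(OH)₃: [La³⁺] = (Ksp/[OH⁻]^3) = 5.64×10⁻¹⁵ mol L⁻¹
Since La(OH)₃ needs less La³⁺ to reach saturation, it precipitates first.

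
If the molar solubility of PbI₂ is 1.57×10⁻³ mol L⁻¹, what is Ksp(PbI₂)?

Ksp = 1.55×10⁻⁸

PbI₂(s) ⇌ Pb²⁺(aq) + 2 I⁻(aq)
Let s be the molar solubility. Then [Pb²⁺] = s and [I⁻] = 2s.
Ksp = [Pb²⁺][I⁻]^2 = s · (2s)^2 = 4s^3
Ksp = 4 × (1.57×10⁻³)^3 = 1.55×10⁻⁸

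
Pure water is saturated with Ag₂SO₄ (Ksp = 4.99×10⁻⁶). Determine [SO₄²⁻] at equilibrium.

1.08×10⁻² M

Ag₂SO₄(s) ⇌ 2 Ag⁺(aq) + SO₄²⁻(aq)
If s mol/L of Ag₂SO₄ dissolves, [Ag⁺] = 2s and [SO₄²⁻] = s.
Ksp = [Ag⁺]^2[SO₄²⁻] = (2s)^2 · s = 4s^3 = 4.99×10⁻⁶
s = 1.08×10⁻² M
[SO₄²⁻] = s = 1.08×10⁻² M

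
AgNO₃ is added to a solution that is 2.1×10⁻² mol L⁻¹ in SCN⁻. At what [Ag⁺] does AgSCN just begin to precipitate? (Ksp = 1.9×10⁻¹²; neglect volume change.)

A salt starts to precipitate once the ion product Q reaches its Ksp.
AgSCN(s) ⇌ Ag⁺(aq) + SCN⁻(aq)
Ksp = [Ag⁺][SCN⁻] = [Ag⁺](2.1×10⁻²)
[Ag⁺] = 1.9×10⁻¹² / (2.1×10⁻²) = 9.0×10⁻¹¹
[Ag⁺] = 9.0×10⁻¹¹ mol L⁻¹

9.0×10⁻¹¹ M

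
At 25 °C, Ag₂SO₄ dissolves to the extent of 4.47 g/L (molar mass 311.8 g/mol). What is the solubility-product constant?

Ksp = 1.18×10⁻⁵

Convert to molarity: s = 4.47 / 311.8 = 1.4336×10⁻² mol/L
Ag₂SO₄(s) ⇌ 2 Ag⁺(aq) + SO₄²⁻(aq)
If s mol/L of Ag₂SO₄ dissolves, [Ag⁺] = 2s and [SO₄²⁻] = s.
Ksp = [Ag⁺]^2[SO₄²⁻] = (2s)^2 · s = 4s^3
Ksp = 4 × (1.4336×10⁻²)^3 = 1.18×10⁻⁵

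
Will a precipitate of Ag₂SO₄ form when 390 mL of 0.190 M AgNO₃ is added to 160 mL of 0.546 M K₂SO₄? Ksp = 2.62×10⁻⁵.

The combined volume is 550 mL.
[Ag⁺] = (0.190)(390)/550 = 0.135 M
[SO₄²⁻] = (0.546)(160)/550 = 0.159 M
Q = [Ag⁺]^2[SO₄²⁻] = 2.88×10⁻³
Since Q (2.88×10⁻³) exceeds Ksp (2.62×10⁻⁵), Ag₂SO₄ will precipitate.

Yes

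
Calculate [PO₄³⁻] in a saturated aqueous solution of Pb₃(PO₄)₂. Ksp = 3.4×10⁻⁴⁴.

1.6×10⁻⁹ M

Pb₃(PO₄)₂(s) ⇌ 3 Pb²⁺(aq) + 2 PO₄³⁻(aq)
With molar solubility s: [Pb²⁺] = 3s, [PO₄³⁻] = 2s.
Ksp = [Pb²⁺]^3[PO₄³⁻]^2 = (3s)^3 · (2s)^2 = 108s^5 = 3.4×10⁻⁴⁴
s = 7.9×10⁻¹⁰ mol L⁻¹
[PO₄³⁻] = 2s = 1.6×10⁻⁹ mol L⁻¹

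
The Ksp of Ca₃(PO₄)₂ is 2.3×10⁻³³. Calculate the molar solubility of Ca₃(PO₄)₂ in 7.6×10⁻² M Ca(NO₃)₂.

1.1×10⁻¹⁵ M

Ca₃(PO₄)₂(s) ⇌ 3 Ca²⁺(aq) + 2 PO₄³⁻(aq)
With Ca²⁺ already at 7.6×10⁻² M and s small, take [Ca²⁺] ≈ 7.6×10⁻² M and [PO₄³⁻] = 2s.
Ksp = [Ca²⁺]^3[PO₄³⁻]^2 = (7.6×10⁻²)^3(2s)^2
(2s)^2 = 2.3×10⁻³³ / (7.6×10⁻²)^3 = 5.2×10⁻³⁰
s = 1.1×10⁻¹⁵ M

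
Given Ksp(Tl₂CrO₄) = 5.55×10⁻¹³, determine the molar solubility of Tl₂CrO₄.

5.18×10⁻⁵ M

Tl₂CrO₄(s) ⇌ 2 Tl⁺(aq) + CrO₄²⁻(aq)
For each mole of Tl₂CrO₄ that dissolves per liter, [Tl⁺] = 2s and [CrO₄²⁻] = s; let s denote this solubility.
Ksp = [Tl⁺]^2[CrO₄²⁻] = (2s)^2 · s = 4s^3
4s^3 = 5.55×10⁻¹³  ⇒  s^3 = 1.39×10⁻¹³
Taking the 3rd root, s = 5.18×10⁻⁵ M.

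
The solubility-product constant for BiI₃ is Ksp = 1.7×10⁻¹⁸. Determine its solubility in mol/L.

1.6×10⁻⁵ M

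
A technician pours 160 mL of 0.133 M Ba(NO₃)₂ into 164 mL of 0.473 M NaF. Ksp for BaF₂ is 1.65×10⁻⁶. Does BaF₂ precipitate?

Yes

The combined volume is 324 mL.
[Ba²⁺] = (0.133)(160)/324 = 6.57×10⁻² M
[F⁻] = (0.473)(164)/324 = 0.239 M
Q = [Ba²⁺][F⁻]^2 = 3.76×10⁻³
Since Q (3.76×10⁻³) exceeds Ksp (1.65×10⁻⁶), BaF₂ will precipitate.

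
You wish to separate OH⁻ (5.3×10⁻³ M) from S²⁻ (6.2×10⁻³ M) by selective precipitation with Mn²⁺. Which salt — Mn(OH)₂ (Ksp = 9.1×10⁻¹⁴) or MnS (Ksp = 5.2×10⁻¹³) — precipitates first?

Precipitation begins when Q = Ksp.
For Mn(OH)₂: [Mn²⁺] = (Ksp/[OH⁻]^2) = 3.2×10⁻⁹ M
For MnS: [Mn²⁺] = (Ksp/[S²⁻]) = 8.4×10⁻¹¹ M
MnS requires the lower [Mn²⁺], so it precipitates first.

MnS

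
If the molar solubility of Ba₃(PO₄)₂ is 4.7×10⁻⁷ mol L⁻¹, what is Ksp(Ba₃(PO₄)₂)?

Ba₃(PO₄)₂(s) ⇌ 3 Ba²⁺(aq) + 2 PO₄³⁻(aq)
If s mol/L of Ba₃(PO₄)₂ dissolves, [Ba²⁺] = 3s and [PO₄³⁻] = 2s.
Ksp = [Ba²⁺]^3[PO₄³⁻]^2 = (3s)^3 · (2s)^2 = 108s^5
Ksp = 108 × (4.7×10⁻⁷)^5 = 2.5×10⁻³⁰

Ksp = 2.5×10⁻³⁰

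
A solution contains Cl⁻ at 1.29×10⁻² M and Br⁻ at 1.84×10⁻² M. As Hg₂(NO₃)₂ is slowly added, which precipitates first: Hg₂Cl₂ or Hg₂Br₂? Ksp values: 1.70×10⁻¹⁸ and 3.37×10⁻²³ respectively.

Hg₂Br₂

A salt starts to precipitate once the ion product Q reaches its Ksp.
For Hg₂Cl₂: [Hg₂²⁺] = (Ksp/[Cl⁻]^2) = 1.02×10⁻¹⁴ M
For Hg₂Br₂: [Hg₂²⁺] = (Ksp/[Br⁻]^2) = 9.95×10⁻²⁰ M
The smaller threshold [Hg₂²⁺] is reached first, so Hg₂Br₂ precipitates first.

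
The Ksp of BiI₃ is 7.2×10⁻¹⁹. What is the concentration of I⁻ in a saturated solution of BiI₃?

3.8×10⁻⁵ M

BiI₃(s) ⇌ Bi³⁺(aq) + 3 I⁻(aq)
Let s be the molar solubility. Then [Bi³⁺] = s and [I⁻] = 3s.
Ksp = [Bi³⁺][I⁻]^3 = s · (3s)^3 = 27s^4 = 7.2×10⁻¹⁹
s = 1.3×10⁻⁵ mol/L
[I⁻] = 3s = 3.8×10⁻⁵ mol/L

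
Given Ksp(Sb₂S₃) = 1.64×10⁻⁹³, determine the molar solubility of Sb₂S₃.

Sb₂S₃(s) ⇌ 2 Sb³⁺(aq) + 3 S²⁻(aq)
Let s be the molar solubility. Then [Sb³⁺] = 2s and [S²⁻] = 3s.
Ksp = [Sb³⁺]^2[S²⁻]^3 = (2s)^2 · (3s)^3 = 108s^5
108s^5 = 1.64×10⁻⁹³  ⇒  s^5 = 1.52×10⁻⁹⁵
s = (1.52×10⁻⁹⁵)^(1/5) = 1.09×10⁻¹⁹ mol L⁻¹

1.09×10⁻¹⁹ M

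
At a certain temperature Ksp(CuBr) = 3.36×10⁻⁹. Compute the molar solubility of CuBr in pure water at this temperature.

5.80×10⁻⁵ M

CuBr(s) ⇌ Cu⁺(aq) + Br⁻(aq)
Let s be the molar solubility. Then [Cu⁺] = s and [Br⁻] = s.
Ksp = [Cu⁺][Br⁻] = s · s = s^2
s^2 = 3.36×10⁻⁹
s = (3.36×10⁻⁹)^(1/2) = 5.80×10⁻⁵ M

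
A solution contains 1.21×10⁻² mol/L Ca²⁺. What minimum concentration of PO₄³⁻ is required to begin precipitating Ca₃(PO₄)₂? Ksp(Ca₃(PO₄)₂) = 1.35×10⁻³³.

Precipitation of each salt begins when its ion product equals Ksp.
Ca₃(PO₄)₂(s) ⇌ 3 Ca²⁺(aq) + 2 PO₄³⁻(aq)
Ksp = [Ca²⁺]^3[PO₄³⁻]^2 = [PO₄³⁻]^2(1.21×10⁻²)^3
[PO₄³⁻]^2 = 1.35×10⁻³³ / (1.21×10⁻²)^3 = 7.62×10⁻²⁸
[PO₄³⁻] = 2.76×10⁻¹⁴ mol/L

2.76×10⁻¹⁴ M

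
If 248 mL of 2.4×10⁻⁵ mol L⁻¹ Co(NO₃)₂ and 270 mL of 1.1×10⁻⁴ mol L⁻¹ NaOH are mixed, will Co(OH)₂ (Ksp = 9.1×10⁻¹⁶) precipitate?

Total volume after mixing = 248 + 270 = 518 mL.
[Co²⁺] = (2.4×10⁻⁵)(248)/518 = 1.1×10⁻⁵ mol L⁻¹
[OH⁻] = (1.1×10⁻⁴)(270)/518 = 5.7×10⁻⁵ mol L⁻¹
Q = [Co²⁺][OH⁻]^2 = 3.8×10⁻¹⁴
Since Q (3.8×10⁻¹⁴) exceeds Ksp (9.1×10⁻¹⁶), Co(OH)₂ will precipitate.

Yes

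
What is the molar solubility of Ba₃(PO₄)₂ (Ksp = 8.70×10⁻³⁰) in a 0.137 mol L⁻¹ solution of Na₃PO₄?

Ba₃(PO₄)₂(s) ⇌ 3 Ba²⁺(aq) + 2 PO₄³⁻(aq)
Let s be the solubility of Ba₃(PO₄)₂ here. The common ion gives [PO₄³⁻] ≈ 0.137 mol L⁻¹, and [Ba²⁺] = 3s.
Ksp = [Ba²⁺]^3[PO₄³⁻]^2 = (3s)^3(0.137)^2
(3s)^3 = 8.70×10⁻³⁰ / (0.137)^2 = 4.64×10⁻²⁸
s = 2.58×10⁻¹⁰ mol L⁻¹

2.58×10⁻¹⁰ M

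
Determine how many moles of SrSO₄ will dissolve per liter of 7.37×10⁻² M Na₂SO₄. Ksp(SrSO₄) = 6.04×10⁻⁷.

SrSO₄(s) ⇌ Sr²⁺(aq) + SO₄²⁻(aq)
With SO₄²⁻ already at 7.37×10⁻² M and s small, take [SO₄²⁻] ≈ 7.37×10⁻² M and [Sr²⁺] = s.
Ksp = [Sr²⁺][SO₄²⁻] = s(7.37×10⁻²)
s = 6.04×10⁻⁷ / (7.37×10⁻²) = 8.20×10⁻⁶
s = 8.20×10⁻⁶ M

8.20×10⁻⁶ M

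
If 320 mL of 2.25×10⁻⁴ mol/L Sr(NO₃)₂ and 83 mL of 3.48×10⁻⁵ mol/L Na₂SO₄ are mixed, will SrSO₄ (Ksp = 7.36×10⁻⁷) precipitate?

No

After mixing, V = 320 mL + 83 mL = 403 mL.
[Sr²⁺] = (2.25×10⁻⁴)(320)/403 = 1.79×10⁻⁴ mol/L
[SO₄²⁻] = (3.48×10⁻⁵)(83)/403 = 7.17×10⁻⁶ mol/L
Q = [Sr²⁺][SO₄²⁻] = 1.28×10⁻⁹
Q < Ksp (1.28×10⁻⁹ vs 7.36×10⁻⁷); the solution remains unsaturated and no precipitate forms.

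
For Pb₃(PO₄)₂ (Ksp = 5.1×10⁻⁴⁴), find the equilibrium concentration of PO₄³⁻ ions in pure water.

1.7×10⁻⁹ M

Pb₃(PO₄)₂(s) ⇌ 3 Pb²⁺(aq) + 2 PO₄³⁻(aq)
For each mole of Pb₃(PO₄)₂ that dissolves per liter, [Pb²⁺] = 3s and [PO₄³⁻] = 2s; let s denote this solubility.
Ksp = [Pb²⁺]^3[PO₄³⁻]^2 = (3s)^3 · (2s)^2 = 108s^5 = 5.1×10⁻⁴⁴
s = 8.6×10⁻¹⁰ mol L⁻¹
[PO₄³⁻] = 2s = 1.7×10⁻⁹ mol L⁻¹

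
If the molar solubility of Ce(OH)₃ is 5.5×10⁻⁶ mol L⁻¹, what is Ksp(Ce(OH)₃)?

Ksp = 2.5×10⁻²⁰

Ce(OH)₃(s) ⇌ Ce³⁺(aq) + 3 OH⁻(aq)
Call the molar solubility s, so that [Ce³⁺] = s and [OH⁻] = 3s.
Ksp = [Ce³⁺][OH⁻]^3 = s · (3s)^3 = 27s^4
Ksp = 27 × (5.5×10⁻⁶)^4 = 2.5×10⁻²⁰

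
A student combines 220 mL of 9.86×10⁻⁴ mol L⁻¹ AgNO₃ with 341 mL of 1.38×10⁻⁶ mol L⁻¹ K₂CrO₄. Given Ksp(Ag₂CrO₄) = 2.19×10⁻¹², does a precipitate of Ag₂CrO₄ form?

No

Total volume after mixing = 220 + 341 = 561 mL.
[Ag⁺] = (9.86×10⁻⁴)(220)/561 = 3.87×10⁻⁴ mol L⁻¹
[CrO₄²⁻] = (1.38×10⁻⁶)(341)/561 = 8.39×10⁻⁷ mol L⁻¹
Q = [Ag⁺]^2[CrO₄²⁻] = 1.25×10⁻¹³
Q = 1.25×10⁻¹³ < Ksp = 2.19×10⁻¹², so the solution is unsaturated and no precipitate forms.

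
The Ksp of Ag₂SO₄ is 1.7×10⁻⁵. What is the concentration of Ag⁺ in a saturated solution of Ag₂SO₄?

Ag₂SO₄(s) ⇌ 2 Ag⁺(aq) + SO₄²⁻(aq)
Let s be the molar solubility. Then [Ag⁺] = 2s and [SO₄²⁻] = s.
Ksp = [Ag⁺]^2[SO₄²⁻] = (2s)^2 · s = 4s^3 = 1.7×10⁻⁵
s = 1.6×10⁻² mol L⁻¹
[Ag⁺] = 2s = 3.2×10⁻² mol L⁻¹

3.2×10⁻² M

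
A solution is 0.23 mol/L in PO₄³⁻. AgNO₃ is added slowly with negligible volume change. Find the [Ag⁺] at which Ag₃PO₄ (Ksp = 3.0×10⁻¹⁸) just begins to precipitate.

2.4×10⁻⁶ M

The threshold for precipitation is Q = Ksp.
Ag₃PO₄(s) ⇌ 3 Ag⁺(aq) + PO₄³⁻(aq)
Ksp = [Ag⁺]^3[PO₄³⁻] = [Ag⁺]^3(0.23)
[Ag⁺]^3 = 3.0×10⁻¹⁸ / (0.23) = 1.3×10⁻¹⁷
[Ag⁺] = 2.4×10⁻⁶ mol/L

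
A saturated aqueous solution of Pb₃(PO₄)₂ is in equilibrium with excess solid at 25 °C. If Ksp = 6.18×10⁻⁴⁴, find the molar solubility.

8.94×10⁻¹⁰ M

Pb₃(PO₄)₂(s) ⇌ 3 Pb²⁺(aq) + 2 PO₄³⁻(aq)
Call the molar solubility s, so that [Pb²⁺] = 3s and [PO₄³⁻] = 2s.
Ksp = [Pb²⁺]^3[PO₄³⁻]^2 = (3s)^3 · (2s)^2 = 108s^5
108s^5 = 6.18×10⁻⁴⁴  ⇒  s^5 = 5.72×10⁻⁴⁶
Taking the 5th root, s = 8.94×10⁻¹⁰ mol/L.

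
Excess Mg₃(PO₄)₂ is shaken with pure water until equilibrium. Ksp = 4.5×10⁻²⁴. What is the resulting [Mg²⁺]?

Mg₃(PO₄)₂(s) ⇌ 3 Mg²⁺(aq) + 2 PO₄³⁻(aq)
For each mole of Mg₃(PO₄)₂ that dissolves per liter, [Mg²⁺] = 3s and [PO₄³⁻] = 2s; let s denote this solubility.
Ksp = [Mg²⁺]^3[PO₄³⁻]^2 = (3s)^3 · (2s)^2 = 108s^5 = 4.5×10⁻²⁴
s = 8.4×10⁻⁶ mol L⁻¹
[Mg²⁺] = 3s = 2.5×10⁻⁵ mol L⁻¹

2.5×10⁻⁵ M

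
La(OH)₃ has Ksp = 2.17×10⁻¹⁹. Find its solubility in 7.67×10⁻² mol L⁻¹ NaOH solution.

4.81×10⁻¹⁶ M

La(OH)₃(s) ⇌ La³⁺(aq) + 3 OH⁻(aq)
The solution already contains OH⁻ at 7.67×10⁻² mol L⁻¹. Let s be the molar solubility of La(OH)₃.
[OH⁻] ≈ 7.67×10⁻² mol L⁻¹ (common ion dominates); [La³⁺] = s.
Ksp = [La³⁺][OH⁻]^3 = s(7.67×10⁻²)^3
s = 2.17×10⁻¹⁹ / (7.67×10⁻²)^3 = 4.81×10⁻¹⁶
s = 4.81×10⁻¹⁶ mol L⁻¹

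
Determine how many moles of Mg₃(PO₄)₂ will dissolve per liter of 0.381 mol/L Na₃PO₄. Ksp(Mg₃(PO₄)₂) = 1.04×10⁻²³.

1.38×10⁻⁸ M

Mg₃(PO₄)₂(s) ⇌ 3 Mg²⁺(aq) + 2 PO₄³⁻(aq)
PO₄³⁻ is already present at 0.381 mol/L. If s mol/L of Mg₃(PO₄)₂ dissolves, [Mg²⁺] = 3s while [PO₄³⁻] ≈ 0.381 mol/L.
Ksp = [Mg²⁺]^3[PO₄³⁻]^2 = (3s)^3(0.381)^2
(3s)^3 = 1.04×10⁻²³ / (0.381)^2 = 7.16×10⁻²³
s = 1.38×10⁻⁸ mol/L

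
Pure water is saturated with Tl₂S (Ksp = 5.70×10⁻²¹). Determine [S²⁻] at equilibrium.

Tl₂S(s) ⇌ 2 Tl⁺(aq) + S²⁻(aq)
Let s be the molar solubility. Then [Tl⁺] = 2s and [S²⁻] = s.
Ksp = [Tl⁺]^2[S²⁻] = (2s)^2 · s = 4s^3 = 5.70×10⁻²¹
s = 1.13×10⁻⁷ M
[S²⁻] = s = 1.13×10⁻⁷ M

1.13×10⁻⁷ M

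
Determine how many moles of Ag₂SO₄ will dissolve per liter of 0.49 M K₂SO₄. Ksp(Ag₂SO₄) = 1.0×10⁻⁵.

2.3×10⁻³ M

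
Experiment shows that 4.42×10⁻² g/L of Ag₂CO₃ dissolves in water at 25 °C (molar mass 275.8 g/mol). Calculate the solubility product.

s = (4.42×10⁻² g L⁻¹)/(275.8 g mol⁻¹) = 1.6026×10⁻⁴ M
Ag₂CO₃(s) ⇌ 2 Ag⁺(aq) + CO₃²⁻(aq)
With molar solubility s: [Ag⁺] = 2s, [CO₃²⁻] = s.
Ksp = [Ag⁺]^2[CO₃²⁻] = (2s)^2 · s = 4s^3
Ksp = 4 × (1.6026×10⁻⁴)^3 = 1.65×10⁻¹¹

Ksp = 1.65×10⁻¹¹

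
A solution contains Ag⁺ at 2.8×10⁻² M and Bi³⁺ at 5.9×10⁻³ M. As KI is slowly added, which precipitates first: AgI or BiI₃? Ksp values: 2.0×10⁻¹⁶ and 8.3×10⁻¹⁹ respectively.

AgI

A salt starts to precipitate once the ion product Q reaches its Ksp.
For AgI: [I⁻] = (Ksp/[Ag⁺]) = 7.1×10⁻¹⁵ M
For BiI₃: [I⁻] = (Ksp/[Bi³⁺])^(1/3) = 5.2×10⁻⁶ M
Since AgI needs less I⁻ to reach saturation, it precipitates first.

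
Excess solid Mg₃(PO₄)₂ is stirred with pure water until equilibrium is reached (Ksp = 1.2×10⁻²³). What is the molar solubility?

Mg₃(PO₄)₂(s) ⇌ 3 Mg²⁺(aq) + 2 PO₄³⁻(aq)
Let s be the molar solubility. Then [Mg²⁺] = 3s and [PO₄³⁻] = 2s.
Ksp = [Mg²⁺]^3[PO₄³⁻]^2 = (3s)^3 · (2s)^2 = 108s^5
108s^5 = 1.2×10⁻²³  ⇒  s^5 = 1.1×10⁻²⁵
s = 1.0×10⁻⁵ mol L⁻¹

1.0×10⁻⁵ M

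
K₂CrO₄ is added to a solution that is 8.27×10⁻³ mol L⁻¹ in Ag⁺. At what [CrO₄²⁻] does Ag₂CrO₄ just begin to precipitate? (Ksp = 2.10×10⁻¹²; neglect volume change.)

A salt starts to precipitate once the ion product Q reaches its Ksp.
Ag₂CrO₄(s) ⇌ 2 Ag⁺(aq) + CrO₄²⁻(aq)
Ksp = [Ag⁺]^2[CrO₄²⁻] = [CrO₄²⁻](8.27×10⁻³)^2
[CrO₄²⁻] = 2.10×10⁻¹² / (8.27×10⁻³)^2 = 3.07×10⁻⁸
[CrO₄²⁻] = 3.07×10⁻⁸ mol L⁻¹

3.07×10⁻⁸ M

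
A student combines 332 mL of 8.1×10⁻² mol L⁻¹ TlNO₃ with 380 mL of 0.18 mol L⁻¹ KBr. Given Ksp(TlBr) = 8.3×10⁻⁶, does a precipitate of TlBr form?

Yes

The combined volume is 712 mL.
[Tl⁺] = (8.1×10⁻²)(332)/712 = 3.8×10⁻² mol L⁻¹
[Br⁻] = (0.18)(380)/712 = 9.6×10⁻² mol L⁻¹
Q = [Tl⁺][Br⁻] = 3.6×10⁻³
Since Q (3.6×10⁻³) exceeds Ksp (8.3×10⁻⁶), TlBr will precipitate.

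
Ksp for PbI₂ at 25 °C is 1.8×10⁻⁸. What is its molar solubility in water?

PbI₂(s) ⇌ Pb²⁺(aq) + 2 I⁻(aq)
If s mol/L of PbI₂ dissolves, [Pb²⁺] = s and [I⁻] = 2s.
Ksp = [Pb²⁺][I⁻]^2 = s · (2s)^2 = 4s^3
4s^3 = 1.8×10⁻⁸  ⇒  s^3 = 4.5×10⁻⁹
s = (4.5×10⁻⁹)^(1/3) = 1.7×10⁻³ M

1.7×10⁻³ M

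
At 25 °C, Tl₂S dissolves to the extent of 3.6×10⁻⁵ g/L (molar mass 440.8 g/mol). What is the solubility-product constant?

Ksp = 2.2×10⁻²¹

Molar solubility s = (3.6×10⁻⁵ g/L) / (440.8 g/mol) = 8.167×10⁻⁸ mol/L
Tl₂S(s) ⇌ 2 Tl⁺(aq) + S²⁻(aq)
Let s be the molar solubility. Then [Tl⁺] = 2s and [S²⁻] = s.
Ksp = [Tl⁺]^2[S²⁻] = (2s)^2 · s = 4s^3
Ksp = 4 × (8.167×10⁻⁸)^3 = 2.2×10⁻²¹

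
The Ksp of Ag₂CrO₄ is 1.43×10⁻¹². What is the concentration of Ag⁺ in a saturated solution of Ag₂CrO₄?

1.42×10⁻⁴ M

Ag₂CrO₄(s) ⇌ 2 Ag⁺(aq) + CrO₄²⁻(aq)
Call the molar solubility s, so that [Ag⁺] = 2s and [CrO₄²⁻] = s.
Ksp = [Ag⁺]^2[CrO₄²⁻] = (2s)^2 · s = 4s^3 = 1.43×10⁻¹²
s = 7.10×10⁻⁵ M
[Ag⁺] = 2s = 1.42×10⁻⁴ M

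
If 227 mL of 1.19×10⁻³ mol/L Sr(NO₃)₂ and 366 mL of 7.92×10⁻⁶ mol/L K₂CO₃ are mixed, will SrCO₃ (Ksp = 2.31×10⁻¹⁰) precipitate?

Yes

After mixing, V = 227 mL + 366 mL = 593 mL.
[Sr²⁺] = (1.19×10⁻³)(227)/593 = 4.56×10⁻⁴ mol/L
[CO₃²⁻] = (7.92×10⁻⁶)(366)/593 = 4.89×10⁻⁶ mol/L
Q = [Sr²⁺][CO₃²⁻] = 2.23×10⁻⁹
Q = 2.23×10⁻⁹ > Ksp = 2.31×10⁻¹⁰, so the solution is supersaturated and SrCO₃ precipitates.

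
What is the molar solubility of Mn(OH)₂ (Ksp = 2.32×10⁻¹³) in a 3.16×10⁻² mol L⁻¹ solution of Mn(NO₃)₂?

1.35×10⁻⁶ M

Mn(OH)₂(s) ⇌ Mn²⁺(aq) + 2 OH⁻(aq)
Mn²⁺ is already present at 3.16×10⁻² mol L⁻¹. If s mol/L of Mn(OH)₂ dissolves, [OH⁻] = 2s while [Mn²⁺] ≈ 3.16×10⁻² mol L⁻¹.
Ksp = [Mn²⁺][OH⁻]^2 = (3.16×10⁻²)(2s)^2
(2s)^2 = 2.32×10⁻¹³ / (3.16×10⁻²) = 7.34×10⁻¹²
s = 1.35×10⁻⁶ mol L⁻¹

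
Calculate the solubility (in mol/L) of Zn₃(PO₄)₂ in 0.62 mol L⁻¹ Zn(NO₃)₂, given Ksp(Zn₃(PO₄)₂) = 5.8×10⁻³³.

7.8×10⁻¹⁷ M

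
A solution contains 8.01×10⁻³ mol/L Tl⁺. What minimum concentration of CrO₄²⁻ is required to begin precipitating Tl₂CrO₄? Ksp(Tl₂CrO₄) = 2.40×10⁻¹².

Each salt precipitates once Q = Ksp for that salt.
Tl₂CrO₄(s) ⇌ 2 Tl⁺(aq) + CrO₄²⁻(aq)
Ksp = [Tl⁺]^2[CrO₄²⁻] = [CrO₄²⁻](8.01×10⁻³)^2
[CrO₄²⁻] = 2.40×10⁻¹² / (8.01×10⁻³)^2 = 3.74×10⁻⁸
[CrO₄²⁻] = 3.74×10⁻⁸ mol/L

3.74×10⁻⁸ M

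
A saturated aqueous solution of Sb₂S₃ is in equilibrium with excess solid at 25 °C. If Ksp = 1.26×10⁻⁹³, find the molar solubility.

1.03×10⁻¹⁹ M

Sb₂S₃(s) ⇌ 2 Sb³⁺(aq) + 3 S²⁻(aq)
For each mole of Sb₂S₃ that dissolves per liter, [Sb³⁺] = 2s and [S²⁻] = 3s; let s denote this solubility.
Ksp = [Sb³⁺]^2[S²⁻]^3 = (2s)^2 · (3s)^3 = 108s^5
108s^5 = 1.26×10⁻⁹³  ⇒  s^5 = 1.17×10⁻⁹⁵
Taking the 5th root, s = 1.03×10⁻¹⁹ M.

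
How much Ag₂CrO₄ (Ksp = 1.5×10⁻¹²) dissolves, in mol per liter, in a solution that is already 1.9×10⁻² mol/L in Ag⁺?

4.2×10⁻⁹ M

Ag₂CrO₄(s) ⇌ 2 Ag⁺(aq) + CrO₄²⁻(aq)
With Ag⁺ already at 1.9×10⁻² mol/L and s small, take [Ag⁺] ≈ 1.9×10⁻² mol/L and [CrO₄²⁻] = s.
Ksp = [Ag⁺]^2[CrO₄²⁻] = (1.9×10⁻²)^2s
s = 1.5×10⁻¹² / (1.9×10⁻²)^2 = 4.2×10⁻⁹
s = 4.2×10⁻⁹ mol/L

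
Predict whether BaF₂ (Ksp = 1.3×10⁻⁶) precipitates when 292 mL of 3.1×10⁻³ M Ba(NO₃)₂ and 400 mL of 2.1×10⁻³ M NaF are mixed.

No

Total volume after mixing = 292 + 400 = 692 mL.
[Ba²⁺] = (3.1×10⁻³)(292)/692 = 1.3×10⁻³ M
[F⁻] = (2.1×10⁻³)(400)/692 = 1.2×10⁻³ M
Q = [Ba²⁺][F⁻]^2 = 1.9×10⁻⁹
Since Q (1.9×10⁻⁹) is less than Ksp (1.3×10⁻⁶), no BaF₂ precipitates.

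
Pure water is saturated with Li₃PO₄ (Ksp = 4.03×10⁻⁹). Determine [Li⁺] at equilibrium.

Li₃PO₄(s) ⇌ 3 Li⁺(aq) + PO₄³⁻(aq)
If s mol/L of Li₃PO₄ dissolves, [Li⁺] = 3s and [PO₄³⁻] = s.
Ksp = [Li⁺]^3[PO₄³⁻] = (3s)^3 · s = 27s^4 = 4.03×10⁻⁹
s = 3.50×10⁻³ M
[Li⁺] = 3s = 1.05×10⁻² M

1.05×10⁻² M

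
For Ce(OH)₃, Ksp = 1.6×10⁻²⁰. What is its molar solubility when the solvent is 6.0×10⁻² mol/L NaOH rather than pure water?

7.4×10⁻¹⁷ M

Ce(OH)₃(s) ⇌ Ce³⁺(aq) + 3 OH⁻(aq)
Let s be the solubility of Ce(OH)₃ here. The common ion gives [OH⁻] ≈ 6.0×10⁻² mol/L, and [Ce³⁺] = s.
Ksp = [Ce³⁺][OH⁻]^3 = s(6.0×10⁻²)^3
s = 1.6×10⁻²⁰ / (6.0×10⁻²)^3 = 7.4×10⁻¹⁷
s = 7.4×10⁻¹⁷ mol/L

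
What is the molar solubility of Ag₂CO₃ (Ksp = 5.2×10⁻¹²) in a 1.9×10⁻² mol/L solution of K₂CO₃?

8.3×10⁻⁶ M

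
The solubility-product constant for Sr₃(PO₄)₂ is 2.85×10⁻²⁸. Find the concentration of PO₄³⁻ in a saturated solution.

Sr₃(PO₄)₂(s) ⇌ 3 Sr²⁺(aq) + 2 PO₄³⁻(aq)
Let s be the molar solubility. Then [Sr²⁺] = 3s and [PO₄³⁻] = 2s.
Ksp = [Sr²⁺]^3[PO₄³⁻]^2 = (3s)^3 · (2s)^2 = 108s^5 = 2.85×10⁻²⁸
s = 1.21×10⁻⁶ mol L⁻¹
[PO₄³⁻] = 2s = 2.43×10⁻⁶ mol L⁻¹

2.43×10⁻⁶ M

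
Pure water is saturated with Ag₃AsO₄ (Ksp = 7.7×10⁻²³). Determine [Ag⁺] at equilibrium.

Ag₃AsO₄(s) ⇌ 3 Ag⁺(aq) + AsO₄³⁻(aq)
Let s be the molar solubility. Then [Ag⁺] = 3s and [AsO₄³⁻] = s.
Ksp = [Ag⁺]^3[AsO₄³⁻] = (3s)^3 · s = 27s^4 = 7.7×10⁻²³
s = 1.3×10⁻⁶ mol/L
[Ag⁺] = 3s = 3.9×10⁻⁶ mol/L

3.9×10⁻⁶ M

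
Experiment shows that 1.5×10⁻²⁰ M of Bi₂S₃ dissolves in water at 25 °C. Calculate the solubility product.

Ksp = 8.2×10⁻⁹⁸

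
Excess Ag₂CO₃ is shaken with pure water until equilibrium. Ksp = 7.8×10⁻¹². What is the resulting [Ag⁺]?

2.5×10⁻⁴ M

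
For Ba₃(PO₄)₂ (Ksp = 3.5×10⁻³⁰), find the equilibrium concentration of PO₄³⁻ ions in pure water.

Ba₃(PO₄)₂(s) ⇌ 3 Ba²⁺(aq) + 2 PO₄³⁻(aq)
For each mole of Ba₃(PO₄)₂ that dissolves per liter, [Ba²⁺] = 3s and [PO₄³⁻] = 2s; let s denote this solubility.
Ksp = [Ba²⁺]^3[PO₄³⁻]^2 = (3s)^3 · (2s)^2 = 108s^5 = 3.5×10⁻³⁰
s = 5.0×10⁻⁷ mol L⁻¹
[PO₄³⁻] = 2s = 1.0×10⁻⁶ mol L⁻¹

1.0×10⁻⁶ M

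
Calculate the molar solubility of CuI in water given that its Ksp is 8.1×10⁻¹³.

9.0×10⁻⁷ M

CuI(s) ⇌ Cu⁺(aq) + I⁻(aq)
Let s be the molar solubility. Then [Cu⁺] = s and [I⁻] = s.
Ksp = [Cu⁺][I⁻] = s · s = s^2
s^2 = 8.1×10⁻¹³
s = 9.0×10⁻⁷ mol L⁻¹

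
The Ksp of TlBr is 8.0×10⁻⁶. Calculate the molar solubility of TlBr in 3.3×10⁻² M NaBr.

2.4×10⁻⁴ M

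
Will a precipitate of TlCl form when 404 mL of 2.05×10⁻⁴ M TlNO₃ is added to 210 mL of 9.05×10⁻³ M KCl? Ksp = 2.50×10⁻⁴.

No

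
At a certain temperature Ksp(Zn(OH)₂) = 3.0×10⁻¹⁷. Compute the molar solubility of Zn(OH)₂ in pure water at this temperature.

Zn(OH)₂(s) ⇌ Zn²⁺(aq) + 2 OH⁻(aq)
Call the molar solubility s, so that [Zn²⁺] = s and [OH⁻] = 2s.
Ksp = [Zn²⁺][OH⁻]^2 = s · (2s)^2 = 4s^3
4s^3 = 3.0×10⁻¹⁷  ⇒  s^3 = 7.5×10⁻¹⁸
s = 2.0×10⁻⁶ mol L⁻¹

2.0×10⁻⁶ M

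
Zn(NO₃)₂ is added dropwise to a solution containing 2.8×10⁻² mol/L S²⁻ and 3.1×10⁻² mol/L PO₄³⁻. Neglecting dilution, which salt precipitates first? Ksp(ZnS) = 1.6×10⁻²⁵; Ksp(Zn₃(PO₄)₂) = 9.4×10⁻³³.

ZnS

Precipitation begins when Q = Ksp.
For ZnS: [Zn²⁺] = (Ksp/[S²⁻]) = 5.7×10⁻²⁴ mol/L
For Zn₃(PO₄)₂: [Zn²⁺] = (Ksp/[PO₄³⁻]^2)^(1/3) = 2.1×10⁻¹⁰ mol/L
The smaller threshold [Zn²⁺] is reached first, so ZnS precipitates first.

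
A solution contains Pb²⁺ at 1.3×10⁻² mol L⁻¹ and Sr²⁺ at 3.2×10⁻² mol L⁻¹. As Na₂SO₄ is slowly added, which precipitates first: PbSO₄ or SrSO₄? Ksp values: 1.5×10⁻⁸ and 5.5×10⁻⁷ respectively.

PbSO₄

The threshold for precipitation is Q = Ksp.
For PbSO₄: [SO₄²⁻] = (Ksp/[Pb²⁺]) = 1.2×10⁻⁶ mol L⁻¹
For SrSO₄: [SO₄²⁻] = (Ksp/[Sr²⁺]) = 1.7×10⁻⁵ mol L⁻¹
The smaller threshold [SO₄²⁻] is reached first, so PbSO₄ precipitates first.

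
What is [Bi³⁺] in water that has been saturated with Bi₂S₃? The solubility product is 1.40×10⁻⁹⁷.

Bi₂S₃(s) ⇌ 2 Bi³⁺(aq) + 3 S²⁻(aq)
If s mol/L of Bi₂S₃ dissolves, [Bi³⁺] = 2s and [S²⁻] = 3s.
Ksp = [Bi³⁺]^2[S²⁻]^3 = (2s)^2 · (3s)^3 = 108s^5 = 1.40×10⁻⁹⁷
s = 1.67×10⁻²⁰ M
[Bi³⁺] = 2s = 3.34×10⁻²⁰ M

3.34×10⁻²⁰ M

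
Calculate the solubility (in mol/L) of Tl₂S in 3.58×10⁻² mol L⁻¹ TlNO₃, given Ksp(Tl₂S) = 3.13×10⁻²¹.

2.44×10⁻¹⁸ M

Tl₂S(s) ⇌ 2 Tl⁺(aq) + S²⁻(aq)
Let s be the solubility of Tl₂S here. The common ion gives [Tl⁺] ≈ 3.58×10⁻² mol L⁻¹, and [S²⁻] = s.
Ksp = [Tl⁺]^2[S²⁻] = (3.58×10⁻²)^2s
s = 3.13×10⁻²¹ / (3.58×10⁻²)^2 = 2.44×10⁻¹⁸
s = 2.44×10⁻¹⁸ mol L⁻¹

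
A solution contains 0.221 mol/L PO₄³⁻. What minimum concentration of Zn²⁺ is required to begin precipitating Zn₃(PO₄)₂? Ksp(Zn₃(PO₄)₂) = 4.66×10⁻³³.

Precipitation begins when Q = Ksp.
Zn₃(PO₄)₂(s) ⇌ 3 Zn²⁺(aq) + 2 PO₄³⁻(aq)
Ksp = [Zn²⁺]^3[PO₄³⁻]^2 = [Zn²⁺]^3(0.221)^2
[Zn²⁺]^3 = 4.66×10⁻³³ / (0.221)^2 = 9.54×10⁻³²
[Zn²⁺] = 4.57×10⁻¹¹ mol/L

4.57×10⁻¹¹ M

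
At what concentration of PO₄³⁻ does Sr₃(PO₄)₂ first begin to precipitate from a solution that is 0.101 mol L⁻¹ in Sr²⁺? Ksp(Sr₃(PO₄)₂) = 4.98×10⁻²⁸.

Each salt precipitates once Q = Ksp for that salt.
Sr₃(PO₄)₂(s) ⇌ 3 Sr²⁺(aq) + 2 PO₄³⁻(aq)
Ksp = [Sr²⁺]^3[PO₄³⁻]^2 = [PO₄³⁻]^2(0.101)^3
[PO₄³⁻]^2 = 4.98×10⁻²⁸ / (0.101)^3 = 4.83×10⁻²⁵
[PO₄³⁻] = 6.95×10⁻¹³ mol L⁻¹

6.95×10⁻¹³ M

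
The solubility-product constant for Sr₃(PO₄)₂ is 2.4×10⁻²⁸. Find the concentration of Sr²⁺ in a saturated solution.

3.5×10⁻⁶ M

Sr₃(PO₄)₂(s) ⇌ 3 Sr²⁺(aq) + 2 PO₄³⁻(aq)
Call the molar solubility s, so that [Sr²⁺] = 3s and [PO₄³⁻] = 2s.
Ksp = [Sr²⁺]^3[PO₄³⁻]^2 = (3s)^3 · (2s)^2 = 108s^5 = 2.4×10⁻²⁸
s = 1.2×10⁻⁶ mol/L
[Sr²⁺] = 3s = 3.5×10⁻⁶ mol/L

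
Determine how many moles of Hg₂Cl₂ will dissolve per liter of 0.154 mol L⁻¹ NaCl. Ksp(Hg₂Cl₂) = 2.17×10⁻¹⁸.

Hg₂Cl₂(s) ⇌ Hg₂²⁺(aq) + 2 Cl⁻(aq)
Cl⁻ is already present at 0.154 mol L⁻¹. If s mol/L of Hg₂Cl₂ dissolves, [Hg₂²⁺] = s while [Cl⁻] ≈ 0.154 mol L⁻¹.
Ksp = [Hg₂²⁺][Cl⁻]^2 = s(0.154)^2
s = 2.17×10⁻¹⁸ / (0.154)^2 = 9.15×10⁻¹⁷
s = 9.15×10⁻¹⁷ mol L⁻¹

9.15×10⁻¹⁷ M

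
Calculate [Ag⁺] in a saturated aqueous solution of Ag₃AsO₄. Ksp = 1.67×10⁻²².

4.73×10⁻⁶ M

Ag₃AsO₄(s) ⇌ 3 Ag⁺(aq) + AsO₄³⁻(aq)
Call the molar solubility s, so that [Ag⁺] = 3s and [AsO₄³⁻] = s.
Ksp = [Ag⁺]^3[AsO₄³⁻] = (3s)^3 · s = 27s^4 = 1.67×10⁻²²
s = 1.58×10⁻⁶ M
[Ag⁺] = 3s = 4.73×10⁻⁶ M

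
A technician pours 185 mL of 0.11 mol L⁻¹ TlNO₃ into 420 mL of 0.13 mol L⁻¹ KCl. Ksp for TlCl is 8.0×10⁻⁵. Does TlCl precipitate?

The combined volume is 605 mL.
[Tl⁺] = (0.11)(185)/605 = 3.4×10⁻² mol L⁻¹
[Cl⁻] = (0.13)(420)/605 = 9.0×10⁻² mol L⁻¹
Q = [Tl⁺][Cl⁻] = 3.0×10⁻³
Because Q > Ksp (3.0×10⁻³ vs 8.0×10⁻⁵), a precipitate of TlCl forms.

Yes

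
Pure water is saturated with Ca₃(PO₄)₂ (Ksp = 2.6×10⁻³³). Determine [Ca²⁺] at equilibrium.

Ca₃(PO₄)₂(s) ⇌ 3 Ca²⁺(aq) + 2 PO₄³⁻(aq)
If s mol/L of Ca₃(PO₄)₂ dissolves, [Ca²⁺] = 3s and [PO₄³⁻] = 2s.
Ksp = [Ca²⁺]^3[PO₄³⁻]^2 = (3s)^3 · (2s)^2 = 108s^5 = 2.6×10⁻³³
s = 1.2×10⁻⁷ M
[Ca²⁺] = 3s = 3.6×10⁻⁷ M

3.6×10⁻⁷ M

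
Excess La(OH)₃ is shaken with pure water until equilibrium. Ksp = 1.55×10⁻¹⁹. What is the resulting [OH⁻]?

La(OH)₃(s) ⇌ La³⁺(aq) + 3 OH⁻(aq)
For each mole of La(OH)₃ that dissolves per liter, [La³⁺] = s and [OH⁻] = 3s; let s denote this solubility.
Ksp = [La³⁺][OH⁻]^3 = s · (3s)^3 = 27s^4 = 1.55×10⁻¹⁹
s = 8.70×10⁻⁶ mol/L
[OH⁻] = 3s = 2.61×10⁻⁵ mol/L

2.61×10⁻⁵ M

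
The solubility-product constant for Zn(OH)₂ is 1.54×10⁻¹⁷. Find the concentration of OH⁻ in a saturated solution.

Zn(OH)₂(s) ⇌ Zn²⁺(aq) + 2 OH⁻(aq)
With molar solubility s: [Zn²⁺] = s, [OH⁻] = 2s.
Ksp = [Zn²⁺][OH⁻]^2 = s · (2s)^2 = 4s^3 = 1.54×10⁻¹⁷
s = 1.57×10⁻⁶ mol L⁻¹
[OH⁻] = 2s = 3.13×10⁻⁶ mol L⁻¹

3.13×10⁻⁶ M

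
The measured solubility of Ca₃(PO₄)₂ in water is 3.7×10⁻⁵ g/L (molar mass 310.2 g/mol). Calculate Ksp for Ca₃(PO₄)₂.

s = (3.7×10⁻⁵ g L⁻¹)/(310.2 g mol⁻¹) = 1.193×10⁻⁷ M
Ca₃(PO₄)₂(s) ⇌ 3 Ca²⁺(aq) + 2 PO₄³⁻(aq)
Call the molar solubility s, so that [Ca²⁺] = 3s and [PO₄³⁻] = 2s.
Ksp = [Ca²⁺]^3[PO₄³⁻]^2 = (3s)^3 · (2s)^2 = 108s^5
Ksp = 108 × (1.193×10⁻⁷)^5 = 2.6×10⁻³³

Ksp = 2.6×10⁻³³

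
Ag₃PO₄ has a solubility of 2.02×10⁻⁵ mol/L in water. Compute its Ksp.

Ksp = 4.50×10⁻¹⁸

Ag₃PO₄(s) ⇌ 3 Ag⁺(aq) + PO₄³⁻(aq)
Let s be the molar solubility. Then [Ag⁺] = 3s and [PO₄³⁻] = s.
Ksp = [Ag⁺]^3[PO₄³⁻] = (3s)^3 · s = 27s^4
Ksp = 27 × (2.02×10⁻⁵)^4 = 4.50×10⁻¹⁸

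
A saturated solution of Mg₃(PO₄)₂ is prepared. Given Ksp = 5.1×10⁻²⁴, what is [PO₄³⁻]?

1.7×10⁻⁵ M

Mg₃(PO₄)₂(s) ⇌ 3 Mg²⁺(aq) + 2 PO₄³⁻(aq)
Let s be the molar solubility. Then [Mg²⁺] = 3s and [PO₄³⁻] = 2s.
Ksp = [Mg²⁺]^3[PO₄³⁻]^2 = (3s)^3 · (2s)^2 = 108s^5 = 5.1×10⁻²⁴
s = 8.6×10⁻⁶ mol L⁻¹
[PO₄³⁻] = 2s = 1.7×10⁻⁵ mol L⁻¹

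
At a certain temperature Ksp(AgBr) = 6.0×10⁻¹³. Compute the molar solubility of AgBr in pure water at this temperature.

AgBr(s) ⇌ Ag⁺(aq) + Br⁻(aq)
With molar solubility s: [Ag⁺] = s, [Br⁻] = s.
Ksp = [Ag⁺][Br⁻] = s · s = s^2
s^2 = 6.0×10⁻¹³
Taking the 2nd root, s = 7.7×10⁻⁷ mol L⁻¹.

7.7×10⁻⁷ M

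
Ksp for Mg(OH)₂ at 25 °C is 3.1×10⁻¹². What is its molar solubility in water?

9.2×10⁻⁵ M

Mg(OH)₂(s) ⇌ Mg²⁺(aq) + 2 OH⁻(aq)
Let s be the molar solubility. Then [Mg²⁺] = s and [OH⁻] = 2s.
Ksp = [Mg²⁺][OH⁻]^2 = s · (2s)^2 = 4s^3
4s^3 = 3.1×10⁻¹²  ⇒  s^3 = 7.8×10⁻¹³
s = (7.8×10⁻¹³)^(1/3) = 9.2×10⁻⁵ M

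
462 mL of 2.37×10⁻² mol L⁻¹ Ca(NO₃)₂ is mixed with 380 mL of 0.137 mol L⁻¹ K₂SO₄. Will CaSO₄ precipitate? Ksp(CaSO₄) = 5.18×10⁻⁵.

The combined volume is 842 mL.
[Ca²⁺] = (2.37×10⁻²)(462)/842 = 1.30×10⁻² mol L⁻¹
[SO₄²⁻] = (0.137)(380)/842 = 6.18×10⁻² mol L⁻¹
Q = [Ca²⁺][SO₄²⁻] = 8.04×10⁻⁴
Since Q (8.04×10⁻⁴) exceeds Ksp (5.18×10⁻⁵), CaSO₄ will precipitate.

Yes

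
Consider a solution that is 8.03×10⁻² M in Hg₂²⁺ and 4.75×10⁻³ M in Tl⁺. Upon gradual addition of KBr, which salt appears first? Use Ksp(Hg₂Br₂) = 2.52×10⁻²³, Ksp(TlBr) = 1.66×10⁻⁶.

The threshold for precipitation is Q = Ksp.
For Hg₂Br₂: [Br⁻] = (Ksp/[Hg₂²⁺])^(1/2) = 1.77×10⁻¹¹ M
For TlBr: [Br⁻] = (Ksp/[Tl⁺]) = 3.49×10⁻⁴ M
Since Hg₂Br₂ needs less Br⁻ to reach saturation, it precipitates first.

Hg₂Br₂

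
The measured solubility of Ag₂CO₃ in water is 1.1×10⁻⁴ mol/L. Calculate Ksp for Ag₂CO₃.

Ksp = 5.3×10⁻¹²

Ag₂CO₃(s) ⇌ 2 Ag⁺(aq) + CO₃²⁻(aq)
Let s be the molar solubility. Then [Ag⁺] = 2s and [CO₃²⁻] = s.
Ksp = [Ag⁺]^2[CO₃²⁻] = (2s)^2 · s = 4s^3
Ksp = 4 × (1.1×10⁻⁴)^3 = 5.3×10⁻¹²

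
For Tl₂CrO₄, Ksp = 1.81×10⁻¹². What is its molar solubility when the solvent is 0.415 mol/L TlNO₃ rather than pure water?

1.05×10⁻¹¹ M

Tl₂CrO₄(s) ⇌ 2 Tl⁺(aq) + CrO₄²⁻(aq)
The solution already contains Tl⁺ at 0.415 mol/L. Let s be the molar solubility of Tl₂CrO₄.
[Tl⁺] ≈ 0.415 mol/L (common ion dominates); [CrO₄²⁻] = s.
Ksp = [Tl⁺]^2[CrO₄²⁻] = (0.415)^2s
s = 1.81×10⁻¹² / (0.415)^2 = 1.05×10⁻¹¹
s = 1.05×10⁻¹¹ mol/L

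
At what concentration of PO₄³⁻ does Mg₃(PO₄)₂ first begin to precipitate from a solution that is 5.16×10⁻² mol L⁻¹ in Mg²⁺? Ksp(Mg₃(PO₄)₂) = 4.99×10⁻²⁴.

A salt starts to precipitate once the ion product Q reaches its Ksp.
Mg₃(PO₄)₂(s) ⇌ 3 Mg²⁺(aq) + 2 PO₄³⁻(aq)
Ksp = [Mg²⁺]^3[PO₄³⁻]^2 = [PO₄³⁻]^2(5.16×10⁻²)^3
[PO₄³⁻]^2 = 4.99×10⁻²⁴ / (5.16×10⁻²)^3 = 3.63×10⁻²⁰
[PO₄³⁻] = 1.91×10⁻¹⁰ mol L⁻¹

1.91×10⁻¹⁰ M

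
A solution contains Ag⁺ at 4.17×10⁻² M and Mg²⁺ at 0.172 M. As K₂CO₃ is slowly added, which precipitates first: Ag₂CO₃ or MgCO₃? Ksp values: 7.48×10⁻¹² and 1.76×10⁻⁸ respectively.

Ag₂CO₃

Each salt precipitates once Q = Ksp for that salt.
For Ag₂CO₃: [CO₃²⁻] = (Ksp/[Ag⁺]^2) = 4.30×10⁻⁹ M
For MgCO₃: [CO₃²⁻] = (Ksp/[Mg²⁺]) = 1.02×10⁻⁷ M
The smaller threshold [CO₃²⁻] is reached first, so Ag₂CO₃ precipitates first.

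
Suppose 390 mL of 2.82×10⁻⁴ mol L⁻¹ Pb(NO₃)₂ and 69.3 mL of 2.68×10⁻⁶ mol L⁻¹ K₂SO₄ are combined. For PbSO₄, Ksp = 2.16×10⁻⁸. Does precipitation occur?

The combined volume is 459.3 mL.
[Pb²⁺] = (2.82×10⁻⁴)(390)/459.3 = 2.39×10⁻⁴ mol L⁻¹
[SO₄²⁻] = (2.68×10⁻⁶)(69.3)/459.3 = 4.04×10⁻⁷ mol L⁻¹
Q = [Pb²⁺][SO₄²⁻] = 9.68×10⁻¹¹
Q = 9.68×10⁻¹¹ < Ksp = 2.16×10⁻⁸, so the solution is unsaturated and no precipitate forms.

No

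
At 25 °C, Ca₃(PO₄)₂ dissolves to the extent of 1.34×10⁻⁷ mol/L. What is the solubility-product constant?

Ksp = 4.67×10⁻³³

Ca₃(PO₄)₂(s) ⇌ 3 Ca²⁺(aq) + 2 PO₄³⁻(aq)
With molar solubility s: [Ca²⁺] = 3s, [PO₄³⁻] = 2s.
Ksp = [Ca²⁺]^3[PO₄³⁻]^2 = (3s)^3 · (2s)^2 = 108s^5
Ksp = 108 × (1.34×10⁻⁷)^5 = 4.67×10⁻³³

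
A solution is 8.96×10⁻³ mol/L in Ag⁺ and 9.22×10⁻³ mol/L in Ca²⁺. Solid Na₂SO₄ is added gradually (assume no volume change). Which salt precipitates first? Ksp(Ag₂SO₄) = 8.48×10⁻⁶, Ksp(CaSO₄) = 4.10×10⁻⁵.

CaSO₄

Precipitation begins when Q = Ksp.
For Ag₂SO₄: [SO₄²⁻] = (Ksp/[Ag⁺]^2) = 0.106 mol/L
For CaSO₄: [SO₄²⁻] = (Ksp/[Ca²⁺]) = 4.45×10⁻³ mol/L
CaSO₄ requires the lower [SO₄²⁻], so it precipitates first.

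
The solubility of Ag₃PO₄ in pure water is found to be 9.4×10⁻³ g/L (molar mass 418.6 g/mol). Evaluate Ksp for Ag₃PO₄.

Molar solubility s = (9.4×10⁻³ g/L) / (418.6 g/mol) = 2.246×10⁻⁵ mol/L
Ag₃PO₄(s) ⇌ 3 Ag⁺(aq) + PO₄³⁻(aq)
If s mol/L of Ag₃PO₄ dissolves, [Ag⁺] = 3s and [PO₄³⁻] = s.
Ksp = [Ag⁺]^3[PO₄³⁻] = (3s)^3 · s = 27s^4
Ksp = 27 × (2.246×10⁻⁵)^4 = 6.9×10⁻¹⁸

Ksp = 6.9×10⁻¹⁸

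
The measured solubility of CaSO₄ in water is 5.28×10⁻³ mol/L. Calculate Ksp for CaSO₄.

CaSO₄(s) ⇌ Ca²⁺(aq) + SO₄²⁻(aq)
Call the molar solubility s, so that [Ca²⁺] = s and [SO₄²⁻] = s.
Ksp = [Ca²⁺][SO₄²⁻] = s · s = s^2
Ksp = (5.28×10⁻³)^2 = 2.79×10⁻⁵

Ksp = 2.79×10⁻⁵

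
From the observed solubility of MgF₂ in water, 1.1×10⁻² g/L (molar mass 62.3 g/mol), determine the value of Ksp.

Molar solubility s = (1.1×10⁻² g/L) / (62.3 g/mol) = 1.766×10⁻⁴ mol/L
MgF₂(s) ⇌ Mg²⁺(aq) + 2 F⁻(aq)
Call the molar solubility s, so that [Mg²⁺] = s and [F⁻] = 2s.
Ksp = [Mg²⁺][F⁻]^2 = s · (2s)^2 = 4s^3
Ksp = 4 × (1.766×10⁻⁴)^3 = 2.2×10⁻¹¹

Ksp = 2.2×10⁻¹¹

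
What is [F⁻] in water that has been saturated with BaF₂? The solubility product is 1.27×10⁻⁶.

1.36×10⁻² M

BaF₂(s) ⇌ Ba²⁺(aq) + 2 F⁻(aq)
If s mol/L of BaF₂ dissolves, [Ba²⁺] = s and [F⁻] = 2s.
Ksp = [Ba²⁺][F⁻]^2 = s · (2s)^2 = 4s^3 = 1.27×10⁻⁶
s = 6.82×10⁻³ mol L⁻¹
[F⁻] = 2s = 1.36×10⁻² mol L⁻¹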